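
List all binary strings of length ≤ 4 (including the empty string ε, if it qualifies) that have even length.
Checking every binary string of length 0 to 4:
  Length 0: accepted: ε | rejected: (none)
  Length 1: accepted: (none) | rejected: 0, 1
  Length 2: accepted: 00, 01, 10, 11 | rejected: (none)
  Length 3: accepted: (none) | rejected: 000, 001, 010, 011, 100, 101, 110, 111
  Length 4: accepted: 0000, 0001, 0010, 0011, 0100, 0101, 0110, 0111, 1000, 1001, 1010, 1011, 1100, 1101, 1110, 1111 | rejected: (none)
Total: 21 string(s).

Final answer: ε, 00, 01, 10, 11, 0000, 0001, 0010, 0011, 0100, 0101, 0110, 0111, 1000, 1001, 1010, 1011, 1100, 1101, 1110, 1111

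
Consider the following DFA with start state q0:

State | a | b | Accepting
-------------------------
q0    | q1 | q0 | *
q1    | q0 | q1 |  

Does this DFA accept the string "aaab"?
Start in q0.
Read 'a': q0 → q1
Read 'a': q1 → q0
Read 'a': q0 → q1
Read 'b': q1 → q1
Final state q1 is not accepting, so the string is rejected.

Final answer: No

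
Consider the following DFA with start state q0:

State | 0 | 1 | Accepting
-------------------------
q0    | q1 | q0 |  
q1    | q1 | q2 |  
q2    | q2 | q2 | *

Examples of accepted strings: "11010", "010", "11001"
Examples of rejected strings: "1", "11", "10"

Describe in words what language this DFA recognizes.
binary strings containing '01' as a substring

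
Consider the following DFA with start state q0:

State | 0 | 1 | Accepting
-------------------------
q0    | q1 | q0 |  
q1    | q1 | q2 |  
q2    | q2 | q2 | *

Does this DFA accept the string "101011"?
Start in q0.
Read '1': q0 → q0
Read '0': q0 → q1
Read '1': q1 → q2
Read '0': q2 → q2
Read '1': q2 → q2
Read '1': q2 → q2
Final state q2 is accepting, so the string is accepted.

Final answer: Yes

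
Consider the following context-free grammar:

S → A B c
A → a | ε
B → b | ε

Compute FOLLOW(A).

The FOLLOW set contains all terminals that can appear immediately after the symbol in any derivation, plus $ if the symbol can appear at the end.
A occurs in S → A B c followed by B c. Add FIRST(B) minus ε = {b}; B is nullable (B → ε), so what follows B can also follow A: the terminal c. FOLLOW(A) = {b, c}.

Final answer: {b, c}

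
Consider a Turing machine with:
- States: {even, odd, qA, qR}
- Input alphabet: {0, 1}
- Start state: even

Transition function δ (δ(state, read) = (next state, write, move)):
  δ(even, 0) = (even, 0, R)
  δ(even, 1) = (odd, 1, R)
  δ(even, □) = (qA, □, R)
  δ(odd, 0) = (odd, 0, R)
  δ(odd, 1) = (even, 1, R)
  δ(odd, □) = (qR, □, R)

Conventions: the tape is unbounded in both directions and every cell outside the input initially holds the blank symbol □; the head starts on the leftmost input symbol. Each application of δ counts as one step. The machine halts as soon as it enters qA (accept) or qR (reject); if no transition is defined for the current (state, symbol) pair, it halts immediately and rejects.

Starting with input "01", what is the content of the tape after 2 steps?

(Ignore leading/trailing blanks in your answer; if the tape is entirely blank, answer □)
Step 0: [even]01 (head at position 0)
Step 1: δ(even, 0) = (even, 0, R)  ⊢  0[even]1 (head at position 1)
Step 2: δ(even, 1) = (odd, 1, R)  ⊢  01[odd]□ (head at position 2)
Tape after 2 steps (ignoring surrounding blanks): 01

Final answer: Tape: 01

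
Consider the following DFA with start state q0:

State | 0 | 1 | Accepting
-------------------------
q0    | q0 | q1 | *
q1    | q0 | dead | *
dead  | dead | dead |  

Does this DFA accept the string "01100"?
Start in q0.
Read '0': q0 → q0
Read '1': q0 → q1
Read '1': q1 → dead
Read '0': dead → dead
Read '0': dead → dead
Final state dead is not accepting, so the string is rejected.

Final answer: No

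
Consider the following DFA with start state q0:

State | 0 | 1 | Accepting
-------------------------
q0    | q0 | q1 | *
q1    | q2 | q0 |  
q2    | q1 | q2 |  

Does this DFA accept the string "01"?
Start in q0.
Read '0': q0 → q0
Read '1': q0 → q1
Final state q1 is not accepting, so the string is rejected.

Final answer: No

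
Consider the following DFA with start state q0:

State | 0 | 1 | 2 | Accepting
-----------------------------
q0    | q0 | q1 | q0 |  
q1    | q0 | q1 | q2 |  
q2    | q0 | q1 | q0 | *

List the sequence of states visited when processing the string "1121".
q0 → q1 → q1 → q2 → q1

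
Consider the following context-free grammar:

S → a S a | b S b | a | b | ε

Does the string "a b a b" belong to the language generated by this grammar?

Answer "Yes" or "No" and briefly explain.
Every production places the same symbol at both ends (or yields a single symbol / ε), so every derived string is a palindrome. a b a b reversed is b a b a ≠ a b a b, so it is not a palindrome and cannot be derived (already the first step fails: the string starts with a but ends with b, so neither S → a S a nor S → b S b fits).

Final answer: No - no valid derivation exists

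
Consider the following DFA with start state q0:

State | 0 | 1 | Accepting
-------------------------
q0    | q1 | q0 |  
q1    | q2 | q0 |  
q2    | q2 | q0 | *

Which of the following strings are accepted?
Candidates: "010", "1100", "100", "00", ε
"010": q0 → q1 → q0 → q1; q1 is not accepting → rejected
"1100": q0 → q0 → q0 → q1 → q2; q2 is accepting → accepted
"100": q0 → q0 → q1 → q2; q2 is accepting → accepted
"00": q0 → q1 → q2; q2 is accepting → accepted
ε: q0; q0 is not accepting → rejected

Final answer: "1100", "100", "00"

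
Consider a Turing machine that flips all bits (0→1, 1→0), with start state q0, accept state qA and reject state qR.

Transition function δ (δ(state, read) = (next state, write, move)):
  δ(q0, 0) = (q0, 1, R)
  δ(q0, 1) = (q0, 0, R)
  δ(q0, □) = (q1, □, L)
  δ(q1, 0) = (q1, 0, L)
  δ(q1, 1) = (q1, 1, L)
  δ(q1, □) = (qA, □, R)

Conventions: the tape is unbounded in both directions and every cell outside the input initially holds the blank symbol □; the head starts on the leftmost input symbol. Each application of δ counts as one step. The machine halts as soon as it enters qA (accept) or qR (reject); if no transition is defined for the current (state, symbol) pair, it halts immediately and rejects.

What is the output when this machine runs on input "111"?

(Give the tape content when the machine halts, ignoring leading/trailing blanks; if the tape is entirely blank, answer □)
Step 0: [q0]111 (head at position 0)
Step 1: δ(q0, 1) = (q0, 0, R)  ⊢  0[q0]11 (head at position 1)
Step 2: δ(q0, 1) = (q0, 0, R)  ⊢  00[q0]1 (head at position 2)
Step 3: δ(q0, 1) = (q0, 0, R)  ⊢  000[q0]□ (head at position 3)
Step 4: δ(q0, □) = (q1, □, L)  ⊢  00[q1]0□ (head at position 2)
Step 5: δ(q1, 0) = (q1, 0, L)  ⊢  0[q1]00□ (head at position 1)
Step 6: δ(q1, 0) = (q1, 0, L)  ⊢  [q1]000□ (head at position 0)
Step 7: δ(q1, 0) = (q1, 0, L)  ⊢  [q1]□000□ (head at position -1)
Step 8: δ(q1, □) = (qA, □, R)  ⊢  □[qA]000□ (head at position 0)
The machine is in qA, so it halts and accepts.
Tape content when halted (ignoring surrounding blanks): 000

Final answer: Output: 000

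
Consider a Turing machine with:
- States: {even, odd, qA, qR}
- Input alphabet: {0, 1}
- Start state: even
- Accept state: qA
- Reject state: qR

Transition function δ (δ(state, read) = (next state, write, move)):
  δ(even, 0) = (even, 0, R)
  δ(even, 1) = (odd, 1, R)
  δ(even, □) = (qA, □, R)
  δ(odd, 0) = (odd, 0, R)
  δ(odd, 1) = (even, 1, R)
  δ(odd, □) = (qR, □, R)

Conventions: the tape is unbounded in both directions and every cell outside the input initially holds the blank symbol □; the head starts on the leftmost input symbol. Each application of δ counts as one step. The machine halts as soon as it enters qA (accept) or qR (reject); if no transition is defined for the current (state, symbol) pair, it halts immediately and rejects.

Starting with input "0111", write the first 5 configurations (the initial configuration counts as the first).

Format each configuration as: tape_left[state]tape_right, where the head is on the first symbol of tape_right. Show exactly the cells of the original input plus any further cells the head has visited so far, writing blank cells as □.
Step 0: [even]0111 (head at position 0)
Step 1: δ(even, 0) = (even, 0, R)  ⊢  0[even]111 (head at position 1)
Step 2: δ(even, 1) = (odd, 1, R)  ⊢  01[odd]11 (head at position 2)
Step 3: δ(odd, 1) = (even, 1, R)  ⊢  011[even]1 (head at position 3)
Step 4: δ(even, 1) = (odd, 1, R)  ⊢  0111[odd]□ (head at position 4)

Final answer: [even]0111 ⊢ 0[even]111 ⊢ 01[odd]11 ⊢ 011[even]1 ⊢ 0111[odd]□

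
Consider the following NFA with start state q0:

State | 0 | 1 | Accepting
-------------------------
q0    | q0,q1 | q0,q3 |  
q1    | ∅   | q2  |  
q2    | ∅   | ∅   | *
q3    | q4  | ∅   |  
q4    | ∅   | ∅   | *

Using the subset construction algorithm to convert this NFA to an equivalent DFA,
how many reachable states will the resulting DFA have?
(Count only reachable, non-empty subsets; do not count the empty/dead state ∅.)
Start subset: {q0}
{q0}: on 0 → {q0, q1}, on 1 → {q0, q3}
{q0, q1}: on 0 → {q0, q1}, on 1 → {q0, q2, q3}
{q0, q3}: on 0 → {q0, q1, q4}, on 1 → {q0, q3}
{q0, q2, q3}: on 0 → {q0, q1, q4}, on 1 → {q0, q3}
{q0, q1, q4}: on 0 → {q0, q1}, on 1 → {q0, q2, q3}
Reachable non-empty subsets: {q0}, {q0, q1}, {q0, q3}, {q0, q2, q3}, {q0, q1, q4} — 5 in total.

Final answer: 5 states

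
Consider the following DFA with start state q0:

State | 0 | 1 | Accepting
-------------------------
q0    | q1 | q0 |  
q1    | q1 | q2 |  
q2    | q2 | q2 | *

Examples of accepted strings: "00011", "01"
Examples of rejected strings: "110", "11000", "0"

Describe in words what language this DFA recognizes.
binary strings containing '01' as a substring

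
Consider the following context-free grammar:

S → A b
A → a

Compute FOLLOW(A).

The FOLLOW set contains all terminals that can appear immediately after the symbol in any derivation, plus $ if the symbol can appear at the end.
A occurs only in S → A b, where it is immediately followed by the terminal b. So FOLLOW(A) = {b}.

Final answer: {b}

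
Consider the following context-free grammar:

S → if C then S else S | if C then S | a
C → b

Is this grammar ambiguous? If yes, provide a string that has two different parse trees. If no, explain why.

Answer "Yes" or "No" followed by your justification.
The 'dangling else' can attach to either if. Two leftmost derivations of  if b then if b then a else a:
  (1) S ⇒ if C then S else S ⇒ if b then S else S ⇒ if b then if C then S else S ⇒ if b then if b then S else S ⇒ if b then if b then a else S ⇒ if b then if b then a else a   (else belongs to the outer if)
  (2) S ⇒ if C then S ⇒ if b then S ⇒ if b then if C then S else S ⇒ if b then if b then S else S ⇒ if b then if b then a else S ⇒ if b then if b then a else a   (else belongs to the inner if)
Two distinct parse trees for the same string, so the grammar is ambiguous.

Final answer: Yes - the string 'if b then if b then a else a' has two distinct leftmost derivations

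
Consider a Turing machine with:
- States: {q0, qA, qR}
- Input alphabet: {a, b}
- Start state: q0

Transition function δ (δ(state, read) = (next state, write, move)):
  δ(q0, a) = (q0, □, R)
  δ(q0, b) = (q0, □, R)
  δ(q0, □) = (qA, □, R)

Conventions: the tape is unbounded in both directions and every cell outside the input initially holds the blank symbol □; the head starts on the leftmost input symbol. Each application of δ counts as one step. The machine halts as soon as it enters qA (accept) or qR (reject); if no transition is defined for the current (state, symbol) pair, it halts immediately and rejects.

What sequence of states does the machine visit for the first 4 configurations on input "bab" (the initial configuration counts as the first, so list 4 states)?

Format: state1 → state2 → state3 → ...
Step 0: [q0]bab (head at position 0)
Step 1: δ(q0, b) = (q0, □, R)  ⊢  □[q0]ab (head at position 1)
Step 2: δ(q0, a) = (q0, □, R)  ⊢  □□[q0]b (head at position 2)
Step 3: δ(q0, b) = (q0, □, R)  ⊢  □□□[q0]□ (head at position 3)
Reading off the states of these 4 configurations: q0 → q0 → q0 → q0

Final answer: q0 → q0 → q0 → q0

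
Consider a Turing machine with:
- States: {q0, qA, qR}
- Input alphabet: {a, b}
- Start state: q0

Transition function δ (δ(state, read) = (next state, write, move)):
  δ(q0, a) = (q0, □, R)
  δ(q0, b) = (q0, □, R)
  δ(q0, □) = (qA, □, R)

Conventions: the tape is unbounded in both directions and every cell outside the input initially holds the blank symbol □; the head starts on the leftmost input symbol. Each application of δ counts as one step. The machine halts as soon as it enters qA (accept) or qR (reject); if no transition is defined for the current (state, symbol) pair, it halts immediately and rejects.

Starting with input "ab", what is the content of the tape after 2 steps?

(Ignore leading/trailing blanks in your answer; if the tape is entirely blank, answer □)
Step 0: [q0]ab (head at position 0)
Step 1: δ(q0, a) = (q0, □, R)  ⊢  □[q0]b (head at position 1)
Step 2: δ(q0, b) = (q0, □, R)  ⊢  □□[q0]□ (head at position 2)
Tape after 2 steps (ignoring surrounding blanks): □

Final answer: Tape: □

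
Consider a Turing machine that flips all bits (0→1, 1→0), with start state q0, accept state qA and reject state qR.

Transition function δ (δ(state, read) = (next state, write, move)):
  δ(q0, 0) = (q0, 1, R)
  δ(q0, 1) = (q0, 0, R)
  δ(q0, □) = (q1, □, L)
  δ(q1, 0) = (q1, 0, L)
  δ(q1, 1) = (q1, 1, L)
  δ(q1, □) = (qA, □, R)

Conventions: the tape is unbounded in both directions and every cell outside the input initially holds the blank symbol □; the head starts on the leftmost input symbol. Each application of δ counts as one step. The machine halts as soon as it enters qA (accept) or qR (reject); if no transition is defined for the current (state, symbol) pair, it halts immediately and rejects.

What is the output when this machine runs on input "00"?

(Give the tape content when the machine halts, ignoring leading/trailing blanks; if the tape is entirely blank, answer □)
Step 0: [q0]00 (head at position 0)
Step 1: δ(q0, 0) = (q0, 1, R)  ⊢  1[q0]0 (head at position 1)
Step 2: δ(q0, 0) = (q0, 1, R)  ⊢  11[q0]□ (head at position 2)
Step 3: δ(q0, □) = (q1, □, L)  ⊢  1[q1]1□ (head at position 1)
Step 4: δ(q1, 1) = (q1, 1, L)  ⊢  [q1]11□ (head at position 0)
Step 5: δ(q1, 1) = (q1, 1, L)  ⊢  [q1]□11□ (head at position -1)
Step 6: δ(q1, □) = (qA, □, R)  ⊢  □[qA]11□ (head at position 0)
The machine is in qA, so it halts and accepts.
Tape content when halted (ignoring surrounding blanks): 11

Final answer: Output: 11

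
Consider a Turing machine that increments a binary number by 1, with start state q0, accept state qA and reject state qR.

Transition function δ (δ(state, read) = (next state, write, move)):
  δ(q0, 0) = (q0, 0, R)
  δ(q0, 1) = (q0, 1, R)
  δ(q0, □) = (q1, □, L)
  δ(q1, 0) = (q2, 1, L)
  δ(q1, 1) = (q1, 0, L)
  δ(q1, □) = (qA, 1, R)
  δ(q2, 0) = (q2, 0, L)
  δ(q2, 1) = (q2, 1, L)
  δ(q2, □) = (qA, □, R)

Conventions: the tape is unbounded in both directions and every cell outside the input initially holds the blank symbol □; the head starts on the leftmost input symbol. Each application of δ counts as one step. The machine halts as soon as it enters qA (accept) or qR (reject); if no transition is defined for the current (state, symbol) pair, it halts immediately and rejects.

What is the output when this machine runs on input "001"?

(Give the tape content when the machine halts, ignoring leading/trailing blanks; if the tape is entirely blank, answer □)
Step 0: [q0]001 (head at position 0)
Step 1: δ(q0, 0) = (q0, 0, R)  ⊢  0[q0]01 (head at position 1)
Step 2: δ(q0, 0) = (q0, 0, R)  ⊢  00[q0]1 (head at position 2)
Step 3: δ(q0, 1) = (q0, 1, R)  ⊢  001[q0]□ (head at position 3)
Step 4: δ(q0, □) = (q1, □, L)  ⊢  00[q1]1□ (head at position 2)
Step 5: δ(q1, 1) = (q1, 0, L)  ⊢  0[q1]00□ (head at position 1)
Step 6: δ(q1, 0) = (q2, 1, L)  ⊢  [q2]010□ (head at position 0)
Step 7: δ(q2, 0) = (q2, 0, L)  ⊢  [q2]□010□ (head at position -1)
Step 8: δ(q2, □) = (qA, □, R)  ⊢  □[qA]010□ (head at position 0)
The machine is in qA, so it halts and accepts.
Tape content when halted (ignoring surrounding blanks): 010

Final answer: Output: 010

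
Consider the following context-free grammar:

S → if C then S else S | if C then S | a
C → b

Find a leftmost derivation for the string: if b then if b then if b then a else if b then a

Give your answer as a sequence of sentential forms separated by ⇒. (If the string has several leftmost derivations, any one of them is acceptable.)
Start with S.
Step 1: the leftmost non-terminal is S; apply S → if C then S:  if C then S
Step 2: the leftmost non-terminal is C; apply C → b:  if b then S
Step 3: the leftmost non-terminal is S; apply S → if C then S:  if b then if C then S
Step 4: the leftmost non-terminal is C; apply C → b:  if b then if b then S
Step 5: the leftmost non-terminal is S; apply S → if C then S else S:  if b then if b then if C then S else S
Step 6: the leftmost non-terminal is C; apply C → b:  if b then if b then if b then S else S
Step 7: the leftmost non-terminal is S; apply S → a:  if b then if b then if b then a else S
Step 8: the leftmost non-terminal is S; apply S → if C then S:  if b then if b then if b then a else if C then S
Step 9: the leftmost non-terminal is C; apply C → b:  if b then if b then if b then a else if b then S
Step 10: the leftmost non-terminal is S; apply S → a:  if b then if b then if b then a else if b then a

Final answer: S ⇒ if C then S ⇒ if b then S ⇒ if b then if C then S ⇒ if b then if b then S ⇒ if b then if b then if C then S else S ⇒ if b then if b then if b then S else S ⇒ if b then if b then if b then a else S ⇒ if b then if b then if b then a else if C then S ⇒ if b then if b then if b then a else if b then S ⇒ if b then if b then if b then a else if b then a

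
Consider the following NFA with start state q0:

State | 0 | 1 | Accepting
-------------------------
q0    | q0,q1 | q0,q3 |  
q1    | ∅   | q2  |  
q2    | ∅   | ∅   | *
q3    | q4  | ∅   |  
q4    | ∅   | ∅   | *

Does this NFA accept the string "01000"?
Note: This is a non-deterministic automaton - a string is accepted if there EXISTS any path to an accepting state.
Track the set of states the NFA could be in: start {q0}
Read '0': {q0} → {q0, q1}
Read '1': {q0, q1} → {q0, q2, q3}
Read '0': {q0, q2, q3} → {q0, q1, q4}
Read '0': {q0, q1, q4} → {q0, q1}
Read '0': {q0, q1} → {q0, q1}
Final set {q0, q1} contains no accepting state → rejected.

Final answer: No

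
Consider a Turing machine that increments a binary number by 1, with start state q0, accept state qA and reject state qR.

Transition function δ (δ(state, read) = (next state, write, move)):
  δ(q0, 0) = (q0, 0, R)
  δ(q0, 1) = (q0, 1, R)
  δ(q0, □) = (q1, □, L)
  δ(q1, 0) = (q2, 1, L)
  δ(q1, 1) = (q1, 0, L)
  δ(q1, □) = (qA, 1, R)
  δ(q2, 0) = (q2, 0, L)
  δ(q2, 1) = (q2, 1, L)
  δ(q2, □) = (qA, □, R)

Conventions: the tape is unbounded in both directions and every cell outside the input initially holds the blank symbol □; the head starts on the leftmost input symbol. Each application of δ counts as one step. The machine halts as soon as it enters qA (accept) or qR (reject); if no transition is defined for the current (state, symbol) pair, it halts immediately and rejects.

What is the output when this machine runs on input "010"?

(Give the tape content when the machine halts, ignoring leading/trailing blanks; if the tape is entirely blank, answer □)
Step 0: [q0]010 (head at position 0)
Step 1: δ(q0, 0) = (q0, 0, R)  ⊢  0[q0]10 (head at position 1)
Step 2: δ(q0, 1) = (q0, 1, R)  ⊢  01[q0]0 (head at position 2)
Step 3: δ(q0, 0) = (q0, 0, R)  ⊢  010[q0]□ (head at position 3)
Step 4: δ(q0, □) = (q1, □, L)  ⊢  01[q1]0□ (head at position 2)
Step 5: δ(q1, 0) = (q2, 1, L)  ⊢  0[q2]11□ (head at position 1)
Step 6: δ(q2, 1) = (q2, 1, L)  ⊢  [q2]011□ (head at position 0)
Step 7: δ(q2, 0) = (q2, 0, L)  ⊢  [q2]□011□ (head at position -1)
Step 8: δ(q2, □) = (qA, □, R)  ⊢  □[qA]011□ (head at position 0)
The machine is in qA, so it halts and accepts.
Tape content when halted (ignoring surrounding blanks): 011

Final answer: Output: 011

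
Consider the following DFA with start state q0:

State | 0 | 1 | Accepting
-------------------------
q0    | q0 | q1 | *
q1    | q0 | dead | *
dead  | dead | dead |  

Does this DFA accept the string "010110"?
Start in q0.
Read '0': q0 → q0
Read '1': q0 → q1
Read '0': q1 → q0
Read '1': q0 → q1
Read '1': q1 → dead
Read '0': dead → dead
Final state dead is not accepting, so the string is rejected.

Final answer: No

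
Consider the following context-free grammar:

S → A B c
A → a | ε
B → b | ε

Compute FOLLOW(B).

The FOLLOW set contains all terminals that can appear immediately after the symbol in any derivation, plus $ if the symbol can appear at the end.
B occurs in S → A B c, immediately followed by the terminal c. So FOLLOW(B) = {c}.

Final answer: {c}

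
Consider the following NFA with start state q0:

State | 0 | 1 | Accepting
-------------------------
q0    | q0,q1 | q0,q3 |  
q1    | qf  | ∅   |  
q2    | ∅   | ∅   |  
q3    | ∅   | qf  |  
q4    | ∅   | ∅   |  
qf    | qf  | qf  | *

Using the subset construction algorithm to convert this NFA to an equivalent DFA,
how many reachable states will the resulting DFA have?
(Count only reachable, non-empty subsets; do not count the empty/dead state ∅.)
Start subset: {q0}
{q0}: on 0 → {q0, q1}, on 1 → {q0, q3}
{q0, q1}: on 0 → {q0, q1, qf}, on 1 → {q0, q3}
{q0, q3}: on 0 → {q0, q1}, on 1 → {q0, q3, qf}
{q0, q1, qf}: on 0 → {q0, q1, qf}, on 1 → {q0, q3, qf}
{q0, q3, qf}: on 0 → {q0, q1, qf}, on 1 → {q0, q3, qf}
Reachable non-empty subsets: {q0}, {q0, q1}, {q0, q3}, {q0, q1, qf}, {q0, q3, qf} — 5 in total.

Final answer: 5 states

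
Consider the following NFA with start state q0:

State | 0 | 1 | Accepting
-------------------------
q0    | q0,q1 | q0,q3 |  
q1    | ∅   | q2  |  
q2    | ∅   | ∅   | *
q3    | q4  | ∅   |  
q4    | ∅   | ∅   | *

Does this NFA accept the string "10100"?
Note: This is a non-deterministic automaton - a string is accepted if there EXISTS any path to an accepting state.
Track the set of states the NFA could be in: start {q0}
Read '1': {q0} → {q0, q3}
Read '0': {q0, q3} → {q0, q1, q4}
Read '1': {q0, q1, q4} → {q0, q2, q3}
Read '0': {q0, q2, q3} → {q0, q1, q4}
Read '0': {q0, q1, q4} → {q0, q1}
Final set {q0, q1} contains no accepting state → rejected.

Final answer: No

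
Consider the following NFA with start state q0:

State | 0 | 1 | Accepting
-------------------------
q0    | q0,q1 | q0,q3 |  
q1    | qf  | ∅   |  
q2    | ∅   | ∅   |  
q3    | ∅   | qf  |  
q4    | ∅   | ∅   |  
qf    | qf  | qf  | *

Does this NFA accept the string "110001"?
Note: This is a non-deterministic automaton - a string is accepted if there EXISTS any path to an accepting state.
Track the set of states the NFA could be in: start {q0}
Read '1': {q0} → {q0, q3}
Read '1': {q0, q3} → {q0, q3, qf}
Read '0': {q0, q3, qf} → {q0, q1, qf}
Read '0': {q0, q1, qf} → {q0, q1, qf}
Read '0': {q0, q1, qf} → {q0, q1, qf}
Read '1': {q0, q1, qf} → {q0, q3, qf}
Final set {q0, q3, qf} contains accepting state(s) {qf} → accepted.

Final answer: Yes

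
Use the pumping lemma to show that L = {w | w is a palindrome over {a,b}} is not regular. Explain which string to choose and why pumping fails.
Language: L = {w | w is a palindrome over {a,b}} (strings that read the same forwards and backwards)
Step 1: Assume for contradiction that L is regular, with pumping length p.
Step 2: Choose s = a^p b a^p. Then s ∈ L (it reads the same forwards and backwards) and |s| ≥ p.
Step 3: Consider any decomposition s = xyz with |xy| ≤ p and |y| > 0. Since |xy| ≤ p and the first p symbols of s are all a's, y = a^k for some k with 1 ≤ k ≤ p.
Step 4: Pumping up (i = 2): xy²z = a^(p+k) b a^p. Its reverse is a^p b a^(p+k) ≠ a^(p+k) b a^p (the single b is no longer in the middle), so xy²z is not a palindrome and xy²z ∉ L.
This contradicts the pumping lemma, so L is not regular.

Final answer: Choose s = a^p b a^p. Since |xy| ≤ p, y = a^k with k ≥ 1. Then xy²z = a^(p+k) b a^p is not a palindrome, so ∉ L.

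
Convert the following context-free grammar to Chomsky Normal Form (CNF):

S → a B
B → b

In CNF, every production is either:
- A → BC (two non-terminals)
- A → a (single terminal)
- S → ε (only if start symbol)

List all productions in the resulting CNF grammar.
The grammar has no ε-productions or unit productions to eliminate.
S → a B has terminal a in a right-hand side of length ≥ 2: introduce T_a → a and use T_a in place of a.
B → b is already in CNF (single terminal) – keep it.
S → a B becomes S → T_a B.
Resulting CNF grammar (3 productions): T_a → a; B → b; S → T_a B

Final answer: T_a → a; B → b; S → T_a B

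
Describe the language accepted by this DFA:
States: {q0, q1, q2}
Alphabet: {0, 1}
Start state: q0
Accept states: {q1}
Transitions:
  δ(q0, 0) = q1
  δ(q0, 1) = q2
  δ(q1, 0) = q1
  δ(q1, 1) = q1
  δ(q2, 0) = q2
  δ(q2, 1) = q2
Analyzing the DFA structure:
Start state: q0
Accept states: {q1}
Interpreting what each state remembers (checking against the transitions):
  q0: nothing has been read yet
  q1: the first symbol was 0
  q2: the first symbol was 1 (trap state)
  δ(q0, 0): in q0 (nothing has been read yet), after reading 0 we have: the first symbol was 0 → q1
  δ(q0, 1): in q0 (nothing has been read yet), after reading 1 we have: the first symbol was 1 (trap state) → q2
  δ(q1, 0): in q1 (the first symbol was 0), after reading 0 we have: the first symbol was 0 → q1
  δ(q1, 1): in q1 (the first symbol was 0), after reading 1 we have: the first symbol was 0 → q1
  δ(q2, 0): in q2 (the first symbol was 1 (trap state)), after reading 0 we have: the first symbol was 1 (trap state) → q2
  δ(q2, 1): in q2 (the first symbol was 1 (trap state)), after reading 1 we have: the first symbol was 1 (trap state) → q2
A string is accepted iff it ends in {q1}, i.e. the first symbol was 0.
Language: All binary strings starting with 0

Final answer: All binary strings starting with 0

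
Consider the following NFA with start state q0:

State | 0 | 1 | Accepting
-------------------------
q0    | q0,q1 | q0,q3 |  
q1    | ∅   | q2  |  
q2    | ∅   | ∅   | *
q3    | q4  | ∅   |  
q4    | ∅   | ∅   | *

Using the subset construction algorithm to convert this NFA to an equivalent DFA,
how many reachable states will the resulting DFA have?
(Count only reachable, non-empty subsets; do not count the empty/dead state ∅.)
Start subset: {q0}
{q0}: on 0 → {q0, q1}, on 1 → {q0, q3}
{q0, q1}: on 0 → {q0, q1}, on 1 → {q0, q2, q3}
{q0, q3}: on 0 → {q0, q1, q4}, on 1 → {q0, q3}
{q0, q2, q3}: on 0 → {q0, q1, q4}, on 1 → {q0, q3}
{q0, q1, q4}: on 0 → {q0, q1}, on 1 → {q0, q2, q3}
Reachable non-empty subsets: {q0}, {q0, q1}, {q0, q3}, {q0, q2, q3}, {q0, q1, q4} — 5 in total.

Final answer: 5 states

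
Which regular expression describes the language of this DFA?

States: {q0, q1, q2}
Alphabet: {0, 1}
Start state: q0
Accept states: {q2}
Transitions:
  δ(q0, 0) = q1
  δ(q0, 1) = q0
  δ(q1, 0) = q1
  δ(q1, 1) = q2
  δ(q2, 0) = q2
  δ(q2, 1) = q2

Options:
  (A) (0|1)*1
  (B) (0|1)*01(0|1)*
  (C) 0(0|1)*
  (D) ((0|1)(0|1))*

Testing sample strings against the DFA:
  '10' -> rejected
  '1000' -> rejected
  '00' -> rejected
  '0110' -> accepted
Checking each option for a counterexample:
  (A) (0|1)*1: '1' is rejected by the DFA but matches the regex → eliminated
  (B) (0|1)*01(0|1)*: agrees with the DFA on all strings of length ≤ 4
  (C) 0(0|1)*: '0' is rejected by the DFA but matches the regex → eliminated
  (D) ((0|1)(0|1))*: ε is rejected by the DFA but matches the regex → eliminated
Only (B) (0|1)*01(0|1)* is consistent with the DFA.

Final answer: (B) (0|1)*01(0|1)*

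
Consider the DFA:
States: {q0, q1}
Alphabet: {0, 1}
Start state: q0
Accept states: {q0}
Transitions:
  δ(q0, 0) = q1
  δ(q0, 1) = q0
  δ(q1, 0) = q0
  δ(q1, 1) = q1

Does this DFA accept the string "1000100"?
Processing string "1000100":
  q0 --1--> q0
  q0 --0--> q1
  q1 --0--> q0
  q0 --0--> q1
  q1 --1--> q1
  q1 --0--> q0
  q0 --0--> q1
Final state: q1
Accept states: {q0}
q1 is not an accept state, so the string is rejected.

Final answer: No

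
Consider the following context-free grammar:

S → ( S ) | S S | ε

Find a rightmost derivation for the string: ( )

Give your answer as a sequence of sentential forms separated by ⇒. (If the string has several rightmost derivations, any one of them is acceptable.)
Start with S.
Step 1: the rightmost non-terminal is S; apply S → ( S ):  ( S )
Step 2: the rightmost non-terminal is S; apply S → ε:  ( )

Final answer: S ⇒ ( S ) ⇒ ( )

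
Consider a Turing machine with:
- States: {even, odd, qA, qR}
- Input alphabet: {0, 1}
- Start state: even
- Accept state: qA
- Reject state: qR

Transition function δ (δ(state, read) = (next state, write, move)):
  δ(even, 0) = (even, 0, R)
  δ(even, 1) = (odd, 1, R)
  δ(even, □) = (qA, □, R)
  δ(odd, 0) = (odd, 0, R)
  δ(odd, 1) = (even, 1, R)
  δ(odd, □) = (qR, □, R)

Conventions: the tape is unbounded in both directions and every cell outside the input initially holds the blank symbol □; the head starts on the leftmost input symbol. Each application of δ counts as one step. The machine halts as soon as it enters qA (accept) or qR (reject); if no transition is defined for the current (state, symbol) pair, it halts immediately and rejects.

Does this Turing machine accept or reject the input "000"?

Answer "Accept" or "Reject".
Step 0: [even]000 (head at position 0)
Step 1: δ(even, 0) = (even, 0, R)  ⊢  0[even]00 (head at position 1)
Step 2: δ(even, 0) = (even, 0, R)  ⊢  00[even]0 (head at position 2)
Step 3: δ(even, 0) = (even, 0, R)  ⊢  000[even]□ (head at position 3)
Step 4: δ(even, □) = (qA, □, R)  ⊢  000□[qA]□ (head at position 4)
The machine is in qA, so it halts and accepts.

Final answer: Accept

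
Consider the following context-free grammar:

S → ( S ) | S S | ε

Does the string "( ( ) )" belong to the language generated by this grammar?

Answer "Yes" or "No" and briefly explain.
A derivation exists: S ⇒ ( S ) ⇒ ( ( S ) ) ⇒ ( ( ) ) (using S → ( S ) twice, then S → ε).

Final answer: Yes - a valid derivation exists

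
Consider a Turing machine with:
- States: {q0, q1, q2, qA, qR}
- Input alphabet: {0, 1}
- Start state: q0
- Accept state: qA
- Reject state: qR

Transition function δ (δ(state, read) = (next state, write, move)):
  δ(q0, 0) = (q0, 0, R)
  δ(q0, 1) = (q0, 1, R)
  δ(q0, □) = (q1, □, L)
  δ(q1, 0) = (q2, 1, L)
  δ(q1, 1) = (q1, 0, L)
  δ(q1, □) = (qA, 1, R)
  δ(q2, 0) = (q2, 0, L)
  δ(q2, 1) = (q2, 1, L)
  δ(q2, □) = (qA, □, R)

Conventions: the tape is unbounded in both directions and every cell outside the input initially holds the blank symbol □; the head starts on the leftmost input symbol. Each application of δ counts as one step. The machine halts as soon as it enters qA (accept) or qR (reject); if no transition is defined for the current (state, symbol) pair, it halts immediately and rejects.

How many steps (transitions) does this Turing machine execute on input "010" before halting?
Step 0: [q0]010 (head at position 0)
Step 1: δ(q0, 0) = (q0, 0, R)  ⊢  0[q0]10 (head at position 1)
Step 2: δ(q0, 1) = (q0, 1, R)  ⊢  01[q0]0 (head at position 2)
Step 3: δ(q0, 0) = (q0, 0, R)  ⊢  010[q0]□ (head at position 3)
Step 4: δ(q0, □) = (q1, □, L)  ⊢  01[q1]0□ (head at position 2)
Step 5: δ(q1, 0) = (q2, 1, L)  ⊢  0[q2]11□ (head at position 1)
Step 6: δ(q2, 1) = (q2, 1, L)  ⊢  [q2]011□ (head at position 0)
Step 7: δ(q2, 0) = (q2, 0, L)  ⊢  [q2]□011□ (head at position -1)
Step 8: δ(q2, □) = (qA, □, R)  ⊢  □[qA]011□ (head at position 0)
The machine is in qA, so it halts and accepts.
Number of transitions executed: 8.

Final answer: 8 steps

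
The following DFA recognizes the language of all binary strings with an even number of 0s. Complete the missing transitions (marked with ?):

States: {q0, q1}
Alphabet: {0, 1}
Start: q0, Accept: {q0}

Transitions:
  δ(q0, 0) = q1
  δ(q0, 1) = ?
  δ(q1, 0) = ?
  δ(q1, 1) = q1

What each state remembers (consistent with the given transitions and accept states):
  q0: an even number of 0s has been read so far
  q1: an odd number of 0s has been read so far
Filling in the missing entries:
  δ(q0, 1): in q0 (an even number of 0s has been read so far), after reading 1 we have: an even number of 0s has been read so far → q0
  δ(q1, 0): in q1 (an odd number of 0s has been read so far), after reading 0 we have: an even number of 0s has been read so far → q0

Final answer: δ(q0, 1) = q0; δ(q1, 0) = q0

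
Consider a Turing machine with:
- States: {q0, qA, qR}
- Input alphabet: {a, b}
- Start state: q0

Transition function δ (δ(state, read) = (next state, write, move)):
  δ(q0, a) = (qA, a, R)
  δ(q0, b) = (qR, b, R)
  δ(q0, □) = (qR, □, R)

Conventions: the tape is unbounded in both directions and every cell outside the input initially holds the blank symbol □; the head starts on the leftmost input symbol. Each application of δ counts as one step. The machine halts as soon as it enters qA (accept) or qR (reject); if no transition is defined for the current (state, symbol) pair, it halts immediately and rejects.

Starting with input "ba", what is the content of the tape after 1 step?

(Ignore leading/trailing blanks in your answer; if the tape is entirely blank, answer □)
Step 0: [q0]ba (head at position 0)
Step 1: δ(q0, b) = (qR, b, R)  ⊢  b[qR]a (head at position 1)
Tape after 1 step (ignoring surrounding blanks): ba

Final answer: Tape: ba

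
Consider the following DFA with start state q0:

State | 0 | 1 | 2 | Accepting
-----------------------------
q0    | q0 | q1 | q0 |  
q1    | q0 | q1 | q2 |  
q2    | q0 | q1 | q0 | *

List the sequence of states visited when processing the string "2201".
q0 → q0 → q0 → q0 → q1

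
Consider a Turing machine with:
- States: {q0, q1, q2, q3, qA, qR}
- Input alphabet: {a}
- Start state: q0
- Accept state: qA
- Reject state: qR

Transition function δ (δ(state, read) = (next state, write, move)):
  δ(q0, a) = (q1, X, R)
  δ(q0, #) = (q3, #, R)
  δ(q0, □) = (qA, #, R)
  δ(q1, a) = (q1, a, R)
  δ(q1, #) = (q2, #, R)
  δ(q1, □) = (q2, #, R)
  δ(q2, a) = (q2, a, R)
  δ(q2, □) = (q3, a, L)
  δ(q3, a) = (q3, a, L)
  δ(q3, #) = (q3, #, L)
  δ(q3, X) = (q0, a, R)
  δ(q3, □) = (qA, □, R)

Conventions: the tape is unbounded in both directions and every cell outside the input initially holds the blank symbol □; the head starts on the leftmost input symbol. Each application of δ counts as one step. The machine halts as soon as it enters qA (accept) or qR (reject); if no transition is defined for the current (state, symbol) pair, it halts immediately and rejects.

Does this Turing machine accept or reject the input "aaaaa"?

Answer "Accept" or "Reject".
Trace (configuration after each step, as tape_left[state]tape_right with head position):
Step 0: [q0]aaaaa (head at position 0)
Step 1: X[q1]aaaa (head 1)
Step 2: Xa[q1]aaa (head 2)
Step 3: Xaa[q1]aa (head 3)
Step 4: Xaaa[q1]a (head 4)
Step 5: Xaaaa[q1]□ (head 5)
Step 6: Xaaaa#[q2]□ (head 6)
Step 7: Xaaaa[q3]#a (head 5)
Step 8: Xaaa[q3]a#a (head 4)
Step 9: Xaa[q3]aa#a (head 3)
Step 10: Xa[q3]aaa#a (head 2)
Step 11: X[q3]aaaa#a (head 1)
Step 12: [q3]Xaaaa#a (head 0)
Step 13: a[q0]aaaa#a (head 1)
Step 14: aX[q1]aaa#a (head 2)
Step 15: aXa[q1]aa#a (head 3)
Step 16: aXaa[q1]a#a (head 4)
Step 17: aXaaa[q1]#a (head 5)
Step 18: aXaaa#[q2]a (head 6)
Step 19: aXaaa#a[q2]□ (head 7)
Step 20: aXaaa#[q3]aa (head 6)
Step 21: aXaaa[q3]#aa (head 5)
Step 22: aXaa[q3]a#aa (head 4)
Step 23: aXa[q3]aa#aa (head 3)
Step 24: aX[q3]aaa#aa (head 2)
Step 25: a[q3]Xaaa#aa (head 1)
Step 26: aa[q0]aaa#aa (head 2)
Step 27: aaX[q1]aa#aa (head 3)
Step 28: aaXa[q1]a#aa (head 4)
Step 29: aaXaa[q1]#aa (head 5)
Step 30: aaXaa#[q2]aa (head 6)
Step 31: aaXaa#a[q2]a (head 7)
Step 32: aaXaa#aa[q2]□ (head 8)
Step 33: aaXaa#a[q3]aa (head 7)
Step 34: aaXaa#[q3]aaa (head 6)
Step 35: aaXaa[q3]#aaa (head 5)
Step 36: aaXa[q3]a#aaa (head 4)
Step 37: aaX[q3]aa#aaa (head 3)
Step 38: aa[q3]Xaa#aaa (head 2)
Step 39: aaa[q0]aa#aaa (head 3)
Step 40: aaaX[q1]a#aaa (head 4)
Step 41: aaaXa[q1]#aaa (head 5)
Step 42: aaaXa#[q2]aaa (head 6)
Step 43: aaaXa#a[q2]aa (head 7)
Step 44: aaaXa#aa[q2]a (head 8)
Step 45: aaaXa#aaa[q2]□ (head 9)
Step 46: aaaXa#aa[q3]aa (head 8)
Step 47: aaaXa#a[q3]aaa (head 7)
Step 48: aaaXa#[q3]aaaa (head 6)
Step 49: aaaXa[q3]#aaaa (head 5)
Step 50: aaaX[q3]a#aaaa (head 4)
Step 51: aaa[q3]Xa#aaaa (head 3)
Step 52: aaaa[q0]a#aaaa (head 4)
Step 53: aaaaX[q1]#aaaa (head 5)
Step 54: aaaaX#[q2]aaaa (head 6)
Step 55: aaaaX#a[q2]aaa (head 7)
Step 56: aaaaX#aa[q2]aa (head 8)
Step 57: aaaaX#aaa[q2]a (head 9)
Step 58: aaaaX#aaaa[q2]□ (head 10)
Step 59: aaaaX#aaa[q3]aa (head 9)
Step 60: aaaaX#aa[q3]aaa (head 8)
Step 61: aaaaX#a[q3]aaaa (head 7)
Step 62: aaaaX#[q3]aaaaa (head 6)
Step 63: aaaaX[q3]#aaaaa (head 5)
Step 64: aaaa[q3]X#aaaaa (head 4)
Step 65: aaaaa[q0]#aaaaa (head 5)
Step 66: aaaaa#[q3]aaaaa (head 6)
Step 67: aaaaa[q3]#aaaaa (head 5)
Step 68: aaaa[q3]a#aaaaa (head 4)
Step 69: aaa[q3]aa#aaaaa (head 3)
Step 70: aa[q3]aaa#aaaaa (head 2)
Step 71: a[q3]aaaa#aaaaa (head 1)
Step 72: [q3]aaaaa#aaaaa (head 0)
Step 73: [q3]□aaaaa#aaaaa (head -1)
Step 74: □[qA]aaaaa#aaaaa (head 0)
The machine is in qA, so it halts and accepts.

Final answer: Accept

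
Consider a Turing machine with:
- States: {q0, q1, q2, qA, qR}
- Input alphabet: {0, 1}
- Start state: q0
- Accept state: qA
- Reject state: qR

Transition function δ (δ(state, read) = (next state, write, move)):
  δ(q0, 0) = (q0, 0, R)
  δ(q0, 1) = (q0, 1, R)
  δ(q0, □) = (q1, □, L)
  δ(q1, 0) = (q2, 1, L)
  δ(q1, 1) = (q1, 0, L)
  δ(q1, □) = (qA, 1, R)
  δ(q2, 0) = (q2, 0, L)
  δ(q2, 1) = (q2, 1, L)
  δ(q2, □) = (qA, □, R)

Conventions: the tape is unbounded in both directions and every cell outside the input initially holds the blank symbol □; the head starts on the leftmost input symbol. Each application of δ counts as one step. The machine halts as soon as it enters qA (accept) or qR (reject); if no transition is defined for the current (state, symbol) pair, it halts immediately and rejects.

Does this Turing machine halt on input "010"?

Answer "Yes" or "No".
Step 0: [q0]010 (head at position 0)
Step 1: δ(q0, 0) = (q0, 0, R)  ⊢  0[q0]10 (head at position 1)
Step 2: δ(q0, 1) = (q0, 1, R)  ⊢  01[q0]0 (head at position 2)
Step 3: δ(q0, 0) = (q0, 0, R)  ⊢  010[q0]□ (head at position 3)
Step 4: δ(q0, □) = (q1, □, L)  ⊢  01[q1]0□ (head at position 2)
Step 5: δ(q1, 0) = (q2, 1, L)  ⊢  0[q2]11□ (head at position 1)
Step 6: δ(q2, 1) = (q2, 1, L)  ⊢  [q2]011□ (head at position 0)
Step 7: δ(q2, 0) = (q2, 0, L)  ⊢  [q2]□011□ (head at position -1)
Step 8: δ(q2, □) = (qA, □, R)  ⊢  □[qA]011□ (head at position 0)
The machine is in qA, so it halts and accepts.
It halts after 8 steps.

Final answer: Yes - halts after 8 steps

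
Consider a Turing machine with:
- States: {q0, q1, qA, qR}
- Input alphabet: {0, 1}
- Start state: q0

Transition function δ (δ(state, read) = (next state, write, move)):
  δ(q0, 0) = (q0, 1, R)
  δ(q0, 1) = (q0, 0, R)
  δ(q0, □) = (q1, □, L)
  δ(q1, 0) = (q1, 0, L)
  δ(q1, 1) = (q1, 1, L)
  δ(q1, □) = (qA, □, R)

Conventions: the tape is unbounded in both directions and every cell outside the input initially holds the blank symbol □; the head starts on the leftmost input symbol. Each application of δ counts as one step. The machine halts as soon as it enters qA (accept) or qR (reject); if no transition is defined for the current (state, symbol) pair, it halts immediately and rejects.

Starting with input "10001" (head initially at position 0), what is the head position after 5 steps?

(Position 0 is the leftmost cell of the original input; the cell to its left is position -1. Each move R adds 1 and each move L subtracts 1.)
Step 0: [q0]10001 (head at position 0)
Step 1: δ(q0, 1) = (q0, 0, R)  ⊢  0[q0]0001 (head at position 1)
Step 2: δ(q0, 0) = (q0, 1, R)  ⊢  01[q0]001 (head at position 2)
Step 3: δ(q0, 0) = (q0, 1, R)  ⊢  011[q0]01 (head at position 3)
Step 4: δ(q0, 0) = (q0, 1, R)  ⊢  0111[q0]1 (head at position 4)
Step 5: δ(q0, 1) = (q0, 0, R)  ⊢  01110[q0]□ (head at position 5)
Head position after 5 steps: 5

Final answer: Position 5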